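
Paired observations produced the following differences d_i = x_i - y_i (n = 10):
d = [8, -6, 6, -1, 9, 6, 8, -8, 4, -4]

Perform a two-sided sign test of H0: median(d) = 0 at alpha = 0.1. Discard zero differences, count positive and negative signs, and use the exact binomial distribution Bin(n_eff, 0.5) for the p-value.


Step 1: Discard zero differences. Original n = 10; n_eff = number of nonzero differences = 10.
Nonzero differences (with sign): +8, -6, +6, -1, +9, +6, +8, -8, +4, -4
Step 2: Count signs: positive = 6, negative = 4.
Step 3: Under H0: P(positive) = 0.5, so the number of positives S ~ Bin(10, 0.5).
Step 4: Two-sided exact p-value = sum of Bin(10,0.5) probabilities at or below the observed probability = 0.753906.
Step 5: alpha = 0.1. fail to reject H0.

n_eff = 10, pos = 6, neg = 4, p = 0.753906, fail to reject H0.


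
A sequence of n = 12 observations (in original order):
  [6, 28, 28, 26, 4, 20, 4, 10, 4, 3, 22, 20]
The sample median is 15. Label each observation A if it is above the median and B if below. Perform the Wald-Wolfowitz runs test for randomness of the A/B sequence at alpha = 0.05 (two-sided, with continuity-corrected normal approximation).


Step 1: Compute median = 15; label A = above, B = below.
Labels in order: BAAABABBBBAA  (n_A = 6, n_B = 6)
Step 2: Count runs R = 6.
Step 3: Under H0 (random ordering), E[R] = 2*n_A*n_B/(n_A+n_B) + 1 = 2*6*6/12 + 1 = 7.0000.
        Var[R] = 2*n_A*n_B*(2*n_A*n_B - n_A - n_B) / ((n_A+n_B)^2 * (n_A+n_B-1)) = 4320/1584 = 2.7273.
        SD[R] = 1.6514.
Step 4: Continuity-corrected z = (R + 0.5 - E[R]) / SD[R] = (6 + 0.5 - 7.0000) / 1.6514 = -0.3028.
Step 5: Two-sided p-value via normal approximation = 2*(1 - Phi(|z|)) = 0.762069.
Step 6: alpha = 0.05. fail to reject H0.

R = 6, z = -0.3028, p = 0.762069, fail to reject H0.


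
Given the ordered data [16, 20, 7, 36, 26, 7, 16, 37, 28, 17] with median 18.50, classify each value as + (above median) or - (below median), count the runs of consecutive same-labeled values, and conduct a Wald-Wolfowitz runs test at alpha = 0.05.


Step 1: Compute median = 18.50; label A = above, B = below.
Labels in order: BABAABBAAB  (n_A = 5, n_B = 5)
Step 2: Count runs R = 7.
Step 3: Under H0 (random ordering), E[R] = 2*n_A*n_B/(n_A+n_B) + 1 = 2*5*5/10 + 1 = 6.0000.
        Var[R] = 2*n_A*n_B*(2*n_A*n_B - n_A - n_B) / ((n_A+n_B)^2 * (n_A+n_B-1)) = 2000/900 = 2.2222.
        SD[R] = 1.4907.
Step 4: Continuity-corrected z = (R - 0.5 - E[R]) / SD[R] = (7 - 0.5 - 6.0000) / 1.4907 = 0.3354.
Step 5: Two-sided p-value via normal approximation = 2*(1 - Phi(|z|)) = 0.737316.
Step 6: alpha = 0.05. fail to reject H0.

R = 7, z = 0.3354, p = 0.737316, fail to reject H0.


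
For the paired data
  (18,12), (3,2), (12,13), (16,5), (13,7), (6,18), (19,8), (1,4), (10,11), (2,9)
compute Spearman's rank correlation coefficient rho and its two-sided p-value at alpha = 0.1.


Step 1: Rank x and y separately (midranks; no ties here).
rank(x): 18->9, 3->3, 12->6, 16->8, 13->7, 6->4, 19->10, 1->1, 10->5, 2->2
rank(y): 12->8, 2->1, 13->9, 5->3, 7->4, 18->10, 8->5, 4->2, 11->7, 9->6
Step 2: d_i = R_x(i) - R_y(i); compute d_i^2.
  (9-8)^2=1, (3-1)^2=4, (6-9)^2=9, (8-3)^2=25, (7-4)^2=9, (4-10)^2=36, (10-5)^2=25, (1-2)^2=1, (5-7)^2=4, (2-6)^2=16
sum(d^2) = 130.
Step 3: rho = 1 - 6*130 / (10*(10^2 - 1)) = 1 - 780/990 = 0.212121.
Step 4: Under H0, t = rho * sqrt((n-2)/(1-rho^2)) = 0.6139 ~ t(8).
Step 5: Two-sided p-value from the t-distribution with 8 df = 0.556306.
Step 6: alpha = 0.1. fail to reject H0.

rho = 0.2121, p = 0.556306, fail to reject H0 at alpha = 0.1.


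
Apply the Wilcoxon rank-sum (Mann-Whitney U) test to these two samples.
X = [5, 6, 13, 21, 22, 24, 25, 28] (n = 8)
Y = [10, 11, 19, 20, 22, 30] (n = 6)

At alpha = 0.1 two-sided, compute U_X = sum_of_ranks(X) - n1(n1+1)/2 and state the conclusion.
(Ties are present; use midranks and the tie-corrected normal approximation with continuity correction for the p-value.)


Step 1: Combine and sort all 14 observations; assign midranks.
sorted (value, group): (5,X), (6,X), (10,Y), (11,Y), (13,X), (19,Y), (20,Y), (21,X), (22,X), (22,Y), (24,X), (25,X), (28,X), (30,Y)
ranks: 5->1, 6->2, 10->3, 11->4, 13->5, 19->6, 20->7, 21->8, 22->9.5, 22->9.5, 24->11, 25->12, 28->13, 30->14
Step 2: Rank sum for X: R1 = 1 + 2 + 5 + 8 + 9.5 + 11 + 12 + 13 = 61.5.
Step 3: U_X = R1 - n1(n1+1)/2 = 61.5 - 8*9/2 = 61.5 - 36 = 25.5.
       U_Y = n1*n2 - U_X = 48 - 25.5 = 22.5.
Step 4: Ties are present, so use the tie-corrected normal approximation (with continuity correction) for the p-value.
Step 5: p-value = 0.897167; compare to alpha = 0.1. fail to reject H0.

U_X = 25.5, p = 0.897167, fail to reject H0 at alpha = 0.1.


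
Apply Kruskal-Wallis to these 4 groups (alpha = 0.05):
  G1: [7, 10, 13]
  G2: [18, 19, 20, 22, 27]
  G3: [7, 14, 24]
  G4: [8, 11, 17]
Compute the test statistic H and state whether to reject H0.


Step 1: Combine all N = 14 observations and assign midranks.
sorted (value, group, rank): (7,G1,1.5), (7,G3,1.5), (8,G4,3), (10,G1,4), (11,G4,5), (13,G1,6), (14,G3,7), (17,G4,8), (18,G2,9), (19,G2,10), (20,G2,11), (22,G2,12), (24,G3,13), (27,G2,14)
Step 2: Sum ranks within each group.
R_1 = 11.5 (n_1 = 3)
R_2 = 56 (n_2 = 5)
R_3 = 21.5 (n_3 = 3)
R_4 = 16 (n_4 = 3)
Step 3: H = 12/(N(N+1)) * sum(R_i^2/n_i) - 3(N+1)
     = 12/(14*15) * (11.5^2/3 + 56^2/5 + 21.5^2/3 + 16^2/3) - 3*15
     = 0.057143 * 910.7 - 45
     = 7.040000.
Step 4: Ties present; correction factor C = 1 - 6/(14^3 - 14) = 0.997802. Corrected H = 7.040000 / 0.997802 = 7.055507.
Step 5: Under H0, H ~ chi^2(3); p-value = 0.070149.
Step 6: alpha = 0.05. fail to reject H0.

H = 7.0555, df = 3, p = 0.070149, fail to reject H0.


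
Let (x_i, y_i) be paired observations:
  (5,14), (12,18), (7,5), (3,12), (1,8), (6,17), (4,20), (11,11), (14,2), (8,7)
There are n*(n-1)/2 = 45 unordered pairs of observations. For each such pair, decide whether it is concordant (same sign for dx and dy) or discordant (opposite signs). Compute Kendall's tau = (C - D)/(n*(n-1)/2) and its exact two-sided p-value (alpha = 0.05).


Step 1: Enumerate the 45 unordered pairs (i,j) with i<j and classify each by sign(x_j-x_i) * sign(y_j-y_i).
  (1,2):dx=+7,dy=+4->C; (1,3):dx=+2,dy=-9->D; (1,4):dx=-2,dy=-2->C; (1,5):dx=-4,dy=-6->C
  (1,6):dx=+1,dy=+3->C; (1,7):dx=-1,dy=+6->D; (1,8):dx=+6,dy=-3->D; (1,9):dx=+9,dy=-12->D
  (1,10):dx=+3,dy=-7->D; (2,3):dx=-5,dy=-13->C; (2,4):dx=-9,dy=-6->C; (2,5):dx=-11,dy=-10->C
  (2,6):dx=-6,dy=-1->C; (2,7):dx=-8,dy=+2->D; (2,8):dx=-1,dy=-7->C; (2,9):dx=+2,dy=-16->D
  (2,10):dx=-4,dy=-11->C; (3,4):dx=-4,dy=+7->D; (3,5):dx=-6,dy=+3->D; (3,6):dx=-1,dy=+12->D
  (3,7):dx=-3,dy=+15->D; (3,8):dx=+4,dy=+6->C; (3,9):dx=+7,dy=-3->D; (3,10):dx=+1,dy=+2->C
  (4,5):dx=-2,dy=-4->C; (4,6):dx=+3,dy=+5->C; (4,7):dx=+1,dy=+8->C; (4,8):dx=+8,dy=-1->D
  (4,9):dx=+11,dy=-10->D; (4,10):dx=+5,dy=-5->D; (5,6):dx=+5,dy=+9->C; (5,7):dx=+3,dy=+12->C
  (5,8):dx=+10,dy=+3->C; (5,9):dx=+13,dy=-6->D; (5,10):dx=+7,dy=-1->D; (6,7):dx=-2,dy=+3->D
  (6,8):dx=+5,dy=-6->D; (6,9):dx=+8,dy=-15->D; (6,10):dx=+2,dy=-10->D; (7,8):dx=+7,dy=-9->D
  (7,9):dx=+10,dy=-18->D; (7,10):dx=+4,dy=-13->D; (8,9):dx=+3,dy=-9->D; (8,10):dx=-3,dy=-4->C
  (9,10):dx=-6,dy=+5->D
Step 2: C = 19, D = 26, total pairs = 45.
Step 3: tau = (C - D)/(n(n-1)/2) = (19 - 26)/45 = -0.155556.
Step 4: Exact two-sided p-value (enumerate n! = 3628800 permutations of y under H0): p = 0.600654.
Step 5: alpha = 0.05. fail to reject H0.

tau_b = -0.1556 (C=19, D=26), p = 0.600654, fail to reject H0.


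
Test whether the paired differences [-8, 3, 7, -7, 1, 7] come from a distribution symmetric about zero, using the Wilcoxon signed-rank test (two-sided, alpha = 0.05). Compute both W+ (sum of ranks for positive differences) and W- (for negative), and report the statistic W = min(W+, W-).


Step 1: Drop any zero differences (none here) and take |d_i|.
|d| = [8, 3, 7, 7, 1, 7]
Step 2: Midrank |d_i| (ties get averaged ranks).
ranks: |8|->6, |3|->2, |7|->4, |7|->4, |1|->1, |7|->4
Step 3: Attach original signs; sum ranks with positive sign and with negative sign.
W+ = 2 + 4 + 1 + 4 = 11
W- = 6 + 4 = 10
(Check: W+ + W- = 21 should equal n(n+1)/2 = 21.)
Step 4: Test statistic W = min(W+, W-) = 10.
Step 5: Ties in |d|, so use the tie-corrected normal approximation.
        E[W] = n(n+1)/4 = 6*7/4 = 10.5.
        Tie groups: |d|=7 (t=3); sum(t^3 - t) = 24.
        Var[W] = n(n+1)(2n+1)/24 - sum(t^3-t)/48 = 546/24 - 24/48 = 22.25.
        z = (W - E[W]) / sqrt(Var[W]) = (10 - 10.5) / 4.7170 = -0.1060.
        Two-sided p = 2*Phi(z) = 0.915583.
Step 6: alpha = 0.05. fail to reject H0.

W+ = 11, W- = 10, W = min = 10, p = 0.915583, fail to reject H0.


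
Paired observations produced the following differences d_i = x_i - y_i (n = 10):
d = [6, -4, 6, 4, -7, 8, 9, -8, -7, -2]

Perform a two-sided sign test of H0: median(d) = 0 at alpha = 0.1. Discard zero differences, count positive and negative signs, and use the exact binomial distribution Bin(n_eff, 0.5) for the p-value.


Step 1: Discard zero differences. Original n = 10; n_eff = number of nonzero differences = 10.
Nonzero differences (with sign): +6, -4, +6, +4, -7, +8, +9, -8, -7, -2
Step 2: Count signs: positive = 5, negative = 5.
Step 3: Under H0: P(positive) = 0.5, so the number of positives S ~ Bin(10, 0.5).
Step 4: Two-sided exact p-value = sum of Bin(10,0.5) probabilities at or below the observed probability = 1.000000.
Step 5: alpha = 0.1. fail to reject H0.

n_eff = 10, pos = 5, neg = 5, p = 1.000000, fail to reject H0.


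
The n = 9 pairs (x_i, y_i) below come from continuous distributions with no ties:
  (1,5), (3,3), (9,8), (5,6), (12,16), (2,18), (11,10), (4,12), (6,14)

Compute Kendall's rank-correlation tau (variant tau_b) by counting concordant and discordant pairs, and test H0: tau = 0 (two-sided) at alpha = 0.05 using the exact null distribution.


Step 1: Enumerate the 36 unordered pairs (i,j) with i<j and classify each by sign(x_j-x_i) * sign(y_j-y_i).
  (1,2):dx=+2,dy=-2->D; (1,3):dx=+8,dy=+3->C; (1,4):dx=+4,dy=+1->C; (1,5):dx=+11,dy=+11->C
  (1,6):dx=+1,dy=+13->C; (1,7):dx=+10,dy=+5->C; (1,8):dx=+3,dy=+7->C; (1,9):dx=+5,dy=+9->C
  (2,3):dx=+6,dy=+5->C; (2,4):dx=+2,dy=+3->C; (2,5):dx=+9,dy=+13->C; (2,6):dx=-1,dy=+15->D
  (2,7):dx=+8,dy=+7->C; (2,8):dx=+1,dy=+9->C; (2,9):dx=+3,dy=+11->C; (3,4):dx=-4,dy=-2->C
  (3,5):dx=+3,dy=+8->C; (3,6):dx=-7,dy=+10->D; (3,7):dx=+2,dy=+2->C; (3,8):dx=-5,dy=+4->D
  (3,9):dx=-3,dy=+6->D; (4,5):dx=+7,dy=+10->C; (4,6):dx=-3,dy=+12->D; (4,7):dx=+6,dy=+4->C
  (4,8):dx=-1,dy=+6->D; (4,9):dx=+1,dy=+8->C; (5,6):dx=-10,dy=+2->D; (5,7):dx=-1,dy=-6->C
  (5,8):dx=-8,dy=-4->C; (5,9):dx=-6,dy=-2->C; (6,7):dx=+9,dy=-8->D; (6,8):dx=+2,dy=-6->D
  (6,9):dx=+4,dy=-4->D; (7,8):dx=-7,dy=+2->D; (7,9):dx=-5,dy=+4->D; (8,9):dx=+2,dy=+2->C
Step 2: C = 23, D = 13, total pairs = 36.
Step 3: tau = (C - D)/(n(n-1)/2) = (23 - 13)/36 = 0.277778.
Step 4: Exact two-sided p-value (enumerate n! = 362880 permutations of y under H0): p = 0.358488.
Step 5: alpha = 0.05. fail to reject H0.

tau_b = 0.2778 (C=23, D=13), p = 0.358488, fail to reject H0.


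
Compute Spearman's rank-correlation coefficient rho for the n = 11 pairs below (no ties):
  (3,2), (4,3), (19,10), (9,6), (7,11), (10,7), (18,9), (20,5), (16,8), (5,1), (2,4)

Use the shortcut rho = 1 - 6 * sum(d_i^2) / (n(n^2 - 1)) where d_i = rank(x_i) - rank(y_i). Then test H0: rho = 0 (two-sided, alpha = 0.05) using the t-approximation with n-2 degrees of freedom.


Step 1: Rank x and y separately (midranks; no ties here).
rank(x): 3->2, 4->3, 19->10, 9->6, 7->5, 10->7, 18->9, 20->11, 16->8, 5->4, 2->1
rank(y): 2->2, 3->3, 10->10, 6->6, 11->11, 7->7, 9->9, 5->5, 8->8, 1->1, 4->4
Step 2: d_i = R_x(i) - R_y(i); compute d_i^2.
  (2-2)^2=0, (3-3)^2=0, (10-10)^2=0, (6-6)^2=0, (5-11)^2=36, (7-7)^2=0, (9-9)^2=0, (11-5)^2=36, (8-8)^2=0, (4-1)^2=9, (1-4)^2=9
sum(d^2) = 90.
Step 3: rho = 1 - 6*90 / (11*(11^2 - 1)) = 1 - 540/1320 = 0.590909.
Step 4: Under H0, t = rho * sqrt((n-2)/(1-rho^2)) = 2.1974 ~ t(9).
Step 5: Two-sided p-value from the t-distribution with 9 df = 0.055576.
Step 6: alpha = 0.05. fail to reject H0.

rho = 0.5909, p = 0.055576, fail to reject H0 at alpha = 0.05.


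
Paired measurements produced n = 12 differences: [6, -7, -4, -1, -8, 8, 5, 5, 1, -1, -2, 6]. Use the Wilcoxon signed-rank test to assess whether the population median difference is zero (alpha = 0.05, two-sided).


Step 1: Drop any zero differences (none here) and take |d_i|.
|d| = [6, 7, 4, 1, 8, 8, 5, 5, 1, 1, 2, 6]
Step 2: Midrank |d_i| (ties get averaged ranks).
ranks: |6|->8.5, |7|->10, |4|->5, |1|->2, |8|->11.5, |8|->11.5, |5|->6.5, |5|->6.5, |1|->2, |1|->2, |2|->4, |6|->8.5
Step 3: Attach original signs; sum ranks with positive sign and with negative sign.
W+ = 8.5 + 11.5 + 6.5 + 6.5 + 2 + 8.5 = 43.5
W- = 10 + 5 + 2 + 11.5 + 2 + 4 = 34.5
(Check: W+ + W- = 78 should equal n(n+1)/2 = 78.)
Step 4: Test statistic W = min(W+, W-) = 34.5.
Step 5: Ties in |d|, so use the tie-corrected normal approximation.
        E[W] = n(n+1)/4 = 12*13/4 = 39.
        Tie groups: |d|=1 (t=3), |d|=5 (t=2), |d|=6 (t=2), |d|=8 (t=2); sum(t^3 - t) = 42.
        Var[W] = n(n+1)(2n+1)/24 - sum(t^3-t)/48 = 3900/24 - 42/48 = 161.625.
        z = (W - E[W]) / sqrt(Var[W]) = (34.5 - 39) / 12.7132 = -0.3540.
        Two-sided p = 2*Phi(z) = 0.723366.
Step 6: alpha = 0.05. fail to reject H0.

W+ = 43.5, W- = 34.5, W = min = 34.5, p = 0.723366, fail to reject H0.


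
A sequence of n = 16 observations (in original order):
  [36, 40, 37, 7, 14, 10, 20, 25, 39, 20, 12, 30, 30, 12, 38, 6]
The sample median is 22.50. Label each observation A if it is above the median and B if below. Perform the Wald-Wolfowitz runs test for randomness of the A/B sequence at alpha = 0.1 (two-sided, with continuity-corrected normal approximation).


Step 1: Compute median = 22.50; label A = above, B = below.
Labels in order: AAABBBBAABBAABAB  (n_A = 8, n_B = 8)
Step 2: Count runs R = 8.
Step 3: Under H0 (random ordering), E[R] = 2*n_A*n_B/(n_A+n_B) + 1 = 2*8*8/16 + 1 = 9.0000.
        Var[R] = 2*n_A*n_B*(2*n_A*n_B - n_A - n_B) / ((n_A+n_B)^2 * (n_A+n_B-1)) = 14336/3840 = 3.7333.
        SD[R] = 1.9322.
Step 4: Continuity-corrected z = (R + 0.5 - E[R]) / SD[R] = (8 + 0.5 - 9.0000) / 1.9322 = -0.2588.
Step 5: Two-sided p-value via normal approximation = 2*(1 - Phi(|z|)) = 0.795809.
Step 6: alpha = 0.1. fail to reject H0.

R = 8, z = -0.2588, p = 0.795809, fail to reject H0.


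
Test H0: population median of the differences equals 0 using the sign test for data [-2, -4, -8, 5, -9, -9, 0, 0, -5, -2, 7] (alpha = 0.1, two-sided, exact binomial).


Step 1: Discard zero differences. Original n = 11; n_eff = number of nonzero differences = 9.
Nonzero differences (with sign): -2, -4, -8, +5, -9, -9, -5, -2, +7
Step 2: Count signs: positive = 2, negative = 7.
Step 3: Under H0: P(positive) = 0.5, so the number of positives S ~ Bin(9, 0.5).
Step 4: Two-sided exact p-value = sum of Bin(9,0.5) probabilities at or below the observed probability = 0.179688.
Step 5: alpha = 0.1. fail to reject H0.

n_eff = 9, pos = 2, neg = 7, p = 0.179688, fail to reject H0.


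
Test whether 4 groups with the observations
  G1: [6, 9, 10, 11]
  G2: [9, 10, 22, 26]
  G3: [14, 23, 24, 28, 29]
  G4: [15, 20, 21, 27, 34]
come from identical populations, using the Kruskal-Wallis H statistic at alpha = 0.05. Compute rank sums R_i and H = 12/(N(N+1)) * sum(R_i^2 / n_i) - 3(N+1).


Step 1: Combine all N = 18 observations and assign midranks.
sorted (value, group, rank): (6,G1,1), (9,G1,2.5), (9,G2,2.5), (10,G1,4.5), (10,G2,4.5), (11,G1,6), (14,G3,7), (15,G4,8), (20,G4,9), (21,G4,10), (22,G2,11), (23,G3,12), (24,G3,13), (26,G2,14), (27,G4,15), (28,G3,16), (29,G3,17), (34,G4,18)
Step 2: Sum ranks within each group.
R_1 = 14 (n_1 = 4)
R_2 = 32 (n_2 = 4)
R_3 = 65 (n_3 = 5)
R_4 = 60 (n_4 = 5)
Step 3: H = 12/(N(N+1)) * sum(R_i^2/n_i) - 3(N+1)
     = 12/(18*19) * (14^2/4 + 32^2/4 + 65^2/5 + 60^2/5) - 3*19
     = 0.035088 * 1870 - 57
     = 8.614035.
Step 4: Ties present; correction factor C = 1 - 12/(18^3 - 18) = 0.997936. Corrected H = 8.614035 / 0.997936 = 8.631851.
Step 5: Under H0, H ~ chi^2(3); p-value = 0.034608.
Step 6: alpha = 0.05. reject H0.

H = 8.6319, df = 3, p = 0.034608, reject H0.


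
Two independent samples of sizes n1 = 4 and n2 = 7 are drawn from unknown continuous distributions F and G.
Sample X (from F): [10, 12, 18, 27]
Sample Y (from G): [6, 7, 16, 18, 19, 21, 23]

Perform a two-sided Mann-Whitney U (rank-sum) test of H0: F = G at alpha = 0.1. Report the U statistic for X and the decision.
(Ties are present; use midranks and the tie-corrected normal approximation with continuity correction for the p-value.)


Step 1: Combine and sort all 11 observations; assign midranks.
sorted (value, group): (6,Y), (7,Y), (10,X), (12,X), (16,Y), (18,X), (18,Y), (19,Y), (21,Y), (23,Y), (27,X)
ranks: 6->1, 7->2, 10->3, 12->4, 16->5, 18->6.5, 18->6.5, 19->8, 21->9, 23->10, 27->11
Step 2: Rank sum for X: R1 = 3 + 4 + 6.5 + 11 = 24.5.
Step 3: U_X = R1 - n1(n1+1)/2 = 24.5 - 4*5/2 = 24.5 - 10 = 14.5.
       U_Y = n1*n2 - U_X = 28 - 14.5 = 13.5.
Step 4: Ties are present, so use the tie-corrected normal approximation (with continuity correction) for the p-value.
Step 5: p-value = 1.000000; compare to alpha = 0.1. fail to reject H0.

U_X = 14.5, p = 1.000000, fail to reject H0 at alpha = 0.1.


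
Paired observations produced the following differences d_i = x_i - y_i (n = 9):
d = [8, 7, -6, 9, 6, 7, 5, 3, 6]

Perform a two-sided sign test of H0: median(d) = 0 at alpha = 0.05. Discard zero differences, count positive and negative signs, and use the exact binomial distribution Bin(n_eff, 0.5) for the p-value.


Step 1: Discard zero differences. Original n = 9; n_eff = number of nonzero differences = 9.
Nonzero differences (with sign): +8, +7, -6, +9, +6, +7, +5, +3, +6
Step 2: Count signs: positive = 8, negative = 1.
Step 3: Under H0: P(positive) = 0.5, so the number of positives S ~ Bin(9, 0.5).
Step 4: Two-sided exact p-value = sum of Bin(9,0.5) probabilities at or below the observed probability = 0.039062.
Step 5: alpha = 0.05. reject H0.

n_eff = 9, pos = 8, neg = 1, p = 0.039062, reject H0.


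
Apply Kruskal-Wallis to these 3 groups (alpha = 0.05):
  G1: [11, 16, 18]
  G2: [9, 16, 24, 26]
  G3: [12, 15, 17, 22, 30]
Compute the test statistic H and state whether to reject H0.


Step 1: Combine all N = 12 observations and assign midranks.
sorted (value, group, rank): (9,G2,1), (11,G1,2), (12,G3,3), (15,G3,4), (16,G1,5.5), (16,G2,5.5), (17,G3,7), (18,G1,8), (22,G3,9), (24,G2,10), (26,G2,11), (30,G3,12)
Step 2: Sum ranks within each group.
R_1 = 15.5 (n_1 = 3)
R_2 = 27.5 (n_2 = 4)
R_3 = 35 (n_3 = 5)
Step 3: H = 12/(N(N+1)) * sum(R_i^2/n_i) - 3(N+1)
     = 12/(12*13) * (15.5^2/3 + 27.5^2/4 + 35^2/5) - 3*13
     = 0.076923 * 514.146 - 39
     = 0.549679.
Step 4: Ties present; correction factor C = 1 - 6/(12^3 - 12) = 0.996503. Corrected H = 0.549679 / 0.996503 = 0.551608.
Step 5: Under H0, H ~ chi^2(2); p-value = 0.758962.
Step 6: alpha = 0.05. fail to reject H0.

H = 0.5516, df = 2, p = 0.758962, fail to reject H0.


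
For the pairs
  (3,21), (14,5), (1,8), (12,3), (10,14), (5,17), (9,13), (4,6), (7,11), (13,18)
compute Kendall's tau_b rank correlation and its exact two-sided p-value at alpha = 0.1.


Step 1: Enumerate the 45 unordered pairs (i,j) with i<j and classify each by sign(x_j-x_i) * sign(y_j-y_i).
  (1,2):dx=+11,dy=-16->D; (1,3):dx=-2,dy=-13->C; (1,4):dx=+9,dy=-18->D; (1,5):dx=+7,dy=-7->D
  (1,6):dx=+2,dy=-4->D; (1,7):dx=+6,dy=-8->D; (1,8):dx=+1,dy=-15->D; (1,9):dx=+4,dy=-10->D
  (1,10):dx=+10,dy=-3->D; (2,3):dx=-13,dy=+3->D; (2,4):dx=-2,dy=-2->C; (2,5):dx=-4,dy=+9->D
  (2,6):dx=-9,dy=+12->D; (2,7):dx=-5,dy=+8->D; (2,8):dx=-10,dy=+1->D; (2,9):dx=-7,dy=+6->D
  (2,10):dx=-1,dy=+13->D; (3,4):dx=+11,dy=-5->D; (3,5):dx=+9,dy=+6->C; (3,6):dx=+4,dy=+9->C
  (3,7):dx=+8,dy=+5->C; (3,8):dx=+3,dy=-2->D; (3,9):dx=+6,dy=+3->C; (3,10):dx=+12,dy=+10->C
  (4,5):dx=-2,dy=+11->D; (4,6):dx=-7,dy=+14->D; (4,7):dx=-3,dy=+10->D; (4,8):dx=-8,dy=+3->D
  (4,9):dx=-5,dy=+8->D; (4,10):dx=+1,dy=+15->C; (5,6):dx=-5,dy=+3->D; (5,7):dx=-1,dy=-1->C
  (5,8):dx=-6,dy=-8->C; (5,9):dx=-3,dy=-3->C; (5,10):dx=+3,dy=+4->C; (6,7):dx=+4,dy=-4->D
  (6,8):dx=-1,dy=-11->C; (6,9):dx=+2,dy=-6->D; (6,10):dx=+8,dy=+1->C; (7,8):dx=-5,dy=-7->C
  (7,9):dx=-2,dy=-2->C; (7,10):dx=+4,dy=+5->C; (8,9):dx=+3,dy=+5->C; (8,10):dx=+9,dy=+12->C
  (9,10):dx=+6,dy=+7->C
Step 2: C = 20, D = 25, total pairs = 45.
Step 3: tau = (C - D)/(n(n-1)/2) = (20 - 25)/45 = -0.111111.
Step 4: Exact two-sided p-value (enumerate n! = 3628800 permutations of y under H0): p = 0.727490.
Step 5: alpha = 0.1. fail to reject H0.

tau_b = -0.1111 (C=20, D=25), p = 0.727490, fail to reject H0.


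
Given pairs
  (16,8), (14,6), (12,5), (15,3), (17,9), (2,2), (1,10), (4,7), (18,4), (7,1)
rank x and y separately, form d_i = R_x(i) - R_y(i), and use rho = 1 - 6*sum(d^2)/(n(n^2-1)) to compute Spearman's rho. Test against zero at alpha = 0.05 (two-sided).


Step 1: Rank x and y separately (midranks; no ties here).
rank(x): 16->8, 14->6, 12->5, 15->7, 17->9, 2->2, 1->1, 4->3, 18->10, 7->4
rank(y): 8->8, 6->6, 5->5, 3->3, 9->9, 2->2, 10->10, 7->7, 4->4, 1->1
Step 2: d_i = R_x(i) - R_y(i); compute d_i^2.
  (8-8)^2=0, (6-6)^2=0, (5-5)^2=0, (7-3)^2=16, (9-9)^2=0, (2-2)^2=0, (1-10)^2=81, (3-7)^2=16, (10-4)^2=36, (4-1)^2=9
sum(d^2) = 158.
Step 3: rho = 1 - 6*158 / (10*(10^2 - 1)) = 1 - 948/990 = 0.042424.
Step 4: Under H0, t = rho * sqrt((n-2)/(1-rho^2)) = 0.1201 ~ t(8).
Step 5: Two-sided p-value from the t-distribution with 8 df = 0.907364.
Step 6: alpha = 0.05. fail to reject H0.

rho = 0.0424, p = 0.907364, fail to reject H0 at alpha = 0.05.


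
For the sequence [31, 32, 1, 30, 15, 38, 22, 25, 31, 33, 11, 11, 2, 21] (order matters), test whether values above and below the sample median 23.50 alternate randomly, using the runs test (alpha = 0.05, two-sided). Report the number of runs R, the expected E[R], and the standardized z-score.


Step 1: Compute median = 23.50; label A = above, B = below.
Labels in order: AABABABAAABBBB  (n_A = 7, n_B = 7)
Step 2: Count runs R = 8.
Step 3: Under H0 (random ordering), E[R] = 2*n_A*n_B/(n_A+n_B) + 1 = 2*7*7/14 + 1 = 8.0000.
        Var[R] = 2*n_A*n_B*(2*n_A*n_B - n_A - n_B) / ((n_A+n_B)^2 * (n_A+n_B-1)) = 8232/2548 = 3.2308.
        SD[R] = 1.7974.
Step 4: R = E[R], so z = 0 with no continuity correction.
Step 5: Two-sided p-value via normal approximation = 2*(1 - Phi(|z|)) = 1.000000.
Step 6: alpha = 0.05. fail to reject H0.

R = 8, z = 0.0000, p = 1.000000, fail to reject H0.


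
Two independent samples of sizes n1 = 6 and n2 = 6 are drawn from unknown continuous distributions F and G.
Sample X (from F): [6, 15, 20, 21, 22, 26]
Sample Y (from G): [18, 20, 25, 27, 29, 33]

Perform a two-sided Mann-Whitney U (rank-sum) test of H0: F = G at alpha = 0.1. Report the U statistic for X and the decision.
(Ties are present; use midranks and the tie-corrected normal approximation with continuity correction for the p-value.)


Step 1: Combine and sort all 12 observations; assign midranks.
sorted (value, group): (6,X), (15,X), (18,Y), (20,X), (20,Y), (21,X), (22,X), (25,Y), (26,X), (27,Y), (29,Y), (33,Y)
ranks: 6->1, 15->2, 18->3, 20->4.5, 20->4.5, 21->6, 22->7, 25->8, 26->9, 27->10, 29->11, 33->12
Step 2: Rank sum for X: R1 = 1 + 2 + 4.5 + 6 + 7 + 9 = 29.5.
Step 3: U_X = R1 - n1(n1+1)/2 = 29.5 - 6*7/2 = 29.5 - 21 = 8.5.
       U_Y = n1*n2 - U_X = 36 - 8.5 = 27.5.
Step 4: Ties are present, so use the tie-corrected normal approximation (with continuity correction) for the p-value.
Step 5: p-value = 0.148829; compare to alpha = 0.1. fail to reject H0.

U_X = 8.5, p = 0.148829, fail to reject H0 at alpha = 0.1.


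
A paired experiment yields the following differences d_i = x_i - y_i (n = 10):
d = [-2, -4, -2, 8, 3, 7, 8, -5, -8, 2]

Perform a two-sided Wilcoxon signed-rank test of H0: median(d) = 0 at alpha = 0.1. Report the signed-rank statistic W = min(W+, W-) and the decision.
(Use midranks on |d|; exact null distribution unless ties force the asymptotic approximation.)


Step 1: Drop any zero differences (none here) and take |d_i|.
|d| = [2, 4, 2, 8, 3, 7, 8, 5, 8, 2]
Step 2: Midrank |d_i| (ties get averaged ranks).
ranks: |2|->2, |4|->5, |2|->2, |8|->9, |3|->4, |7|->7, |8|->9, |5|->6, |8|->9, |2|->2
Step 3: Attach original signs; sum ranks with positive sign and with negative sign.
W+ = 9 + 4 + 7 + 9 + 2 = 31
W- = 2 + 5 + 2 + 6 + 9 = 24
(Check: W+ + W- = 55 should equal n(n+1)/2 = 55.)
Step 4: Test statistic W = min(W+, W-) = 24.
Step 5: Ties in |d|, so use the tie-corrected normal approximation.
        E[W] = n(n+1)/4 = 10*11/4 = 27.5.
        Tie groups: |d|=2 (t=3), |d|=8 (t=3); sum(t^3 - t) = 48.
        Var[W] = n(n+1)(2n+1)/24 - sum(t^3-t)/48 = 2310/24 - 48/48 = 95.25.
        z = (W - E[W]) / sqrt(Var[W]) = (24 - 27.5) / 9.7596 = -0.3586.
        Two-sided p = 2*Phi(z) = 0.719879.
Step 6: alpha = 0.1. fail to reject H0.

W+ = 31, W- = 24, W = min = 24, p = 0.719879, fail to reject H0.


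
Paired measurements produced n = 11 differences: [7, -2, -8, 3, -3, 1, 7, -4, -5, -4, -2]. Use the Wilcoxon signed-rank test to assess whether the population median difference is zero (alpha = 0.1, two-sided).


Step 1: Drop any zero differences (none here) and take |d_i|.
|d| = [7, 2, 8, 3, 3, 1, 7, 4, 5, 4, 2]
Step 2: Midrank |d_i| (ties get averaged ranks).
ranks: |7|->9.5, |2|->2.5, |8|->11, |3|->4.5, |3|->4.5, |1|->1, |7|->9.5, |4|->6.5, |5|->8, |4|->6.5, |2|->2.5
Step 3: Attach original signs; sum ranks with positive sign and with negative sign.
W+ = 9.5 + 4.5 + 1 + 9.5 = 24.5
W- = 2.5 + 11 + 4.5 + 6.5 + 8 + 6.5 + 2.5 = 41.5
(Check: W+ + W- = 66 should equal n(n+1)/2 = 66.)
Step 4: Test statistic W = min(W+, W-) = 24.5.
Step 5: Ties in |d|, so use the tie-corrected normal approximation.
        E[W] = n(n+1)/4 = 11*12/4 = 33.
        Tie groups: |d|=2 (t=2), |d|=3 (t=2), |d|=4 (t=2), |d|=7 (t=2); sum(t^3 - t) = 24.
        Var[W] = n(n+1)(2n+1)/24 - sum(t^3-t)/48 = 3036/24 - 24/48 = 126.
        z = (W - E[W]) / sqrt(Var[W]) = (24.5 - 33) / 11.2250 = -0.7572.
        Two-sided p = 2*Phi(z) = 0.448906.
Step 6: alpha = 0.1. fail to reject H0.

W+ = 24.5, W- = 41.5, W = min = 24.5, p = 0.448906, fail to reject H0.


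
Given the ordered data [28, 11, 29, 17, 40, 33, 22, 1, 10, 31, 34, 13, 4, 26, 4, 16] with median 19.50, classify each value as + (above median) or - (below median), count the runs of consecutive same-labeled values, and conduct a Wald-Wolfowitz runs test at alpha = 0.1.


Step 1: Compute median = 19.50; label A = above, B = below.
Labels in order: ABABAAABBAABBABB  (n_A = 8, n_B = 8)
Step 2: Count runs R = 10.
Step 3: Under H0 (random ordering), E[R] = 2*n_A*n_B/(n_A+n_B) + 1 = 2*8*8/16 + 1 = 9.0000.
        Var[R] = 2*n_A*n_B*(2*n_A*n_B - n_A - n_B) / ((n_A+n_B)^2 * (n_A+n_B-1)) = 14336/3840 = 3.7333.
        SD[R] = 1.9322.
Step 4: Continuity-corrected z = (R - 0.5 - E[R]) / SD[R] = (10 - 0.5 - 9.0000) / 1.9322 = 0.2588.
Step 5: Two-sided p-value via normal approximation = 2*(1 - Phi(|z|)) = 0.795809.
Step 6: alpha = 0.1. fail to reject H0.

R = 10, z = 0.2588, p = 0.795809, fail to reject H0.


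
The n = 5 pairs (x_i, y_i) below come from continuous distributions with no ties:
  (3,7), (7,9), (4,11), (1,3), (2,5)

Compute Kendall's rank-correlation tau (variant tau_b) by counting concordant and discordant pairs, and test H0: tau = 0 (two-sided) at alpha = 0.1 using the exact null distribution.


Step 1: Enumerate the 10 unordered pairs (i,j) with i<j and classify each by sign(x_j-x_i) * sign(y_j-y_i).
  (1,2):dx=+4,dy=+2->C; (1,3):dx=+1,dy=+4->C; (1,4):dx=-2,dy=-4->C; (1,5):dx=-1,dy=-2->C
  (2,3):dx=-3,dy=+2->D; (2,4):dx=-6,dy=-6->C; (2,5):dx=-5,dy=-4->C; (3,4):dx=-3,dy=-8->C
  (3,5):dx=-2,dy=-6->C; (4,5):dx=+1,dy=+2->C
Step 2: C = 9, D = 1, total pairs = 10.
Step 3: tau = (C - D)/(n(n-1)/2) = (9 - 1)/10 = 0.800000.
Step 4: Exact two-sided p-value (enumerate n! = 120 permutations of y under H0): p = 0.083333.
Step 5: alpha = 0.1. reject H0.

tau_b = 0.8000 (C=9, D=1), p = 0.083333, reject H0.


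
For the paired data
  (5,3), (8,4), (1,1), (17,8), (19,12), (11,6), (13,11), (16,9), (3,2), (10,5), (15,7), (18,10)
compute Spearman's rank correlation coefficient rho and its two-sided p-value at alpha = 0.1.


Step 1: Rank x and y separately (midranks; no ties here).
rank(x): 5->3, 8->4, 1->1, 17->10, 19->12, 11->6, 13->7, 16->9, 3->2, 10->5, 15->8, 18->11
rank(y): 3->3, 4->4, 1->1, 8->8, 12->12, 6->6, 11->11, 9->9, 2->2, 5->5, 7->7, 10->10
Step 2: d_i = R_x(i) - R_y(i); compute d_i^2.
  (3-3)^2=0, (4-4)^2=0, (1-1)^2=0, (10-8)^2=4, (12-12)^2=0, (6-6)^2=0, (7-11)^2=16, (9-9)^2=0, (2-2)^2=0, (5-5)^2=0, (8-7)^2=1, (11-10)^2=1
sum(d^2) = 22.
Step 3: rho = 1 - 6*22 / (12*(12^2 - 1)) = 1 - 132/1716 = 0.923077.
Step 4: Under H0, t = rho * sqrt((n-2)/(1-rho^2)) = 7.5895 ~ t(10).
Step 5: Two-sided p-value from the t-distribution with 10 df = 0.000019.
Step 6: alpha = 0.1. reject H0.

rho = 0.9231, p = 0.000019, reject H0 at alpha = 0.1.


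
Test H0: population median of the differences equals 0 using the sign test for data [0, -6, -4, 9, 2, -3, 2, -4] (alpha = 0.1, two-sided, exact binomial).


Step 1: Discard zero differences. Original n = 8; n_eff = number of nonzero differences = 7.
Nonzero differences (with sign): -6, -4, +9, +2, -3, +2, -4
Step 2: Count signs: positive = 3, negative = 4.
Step 3: Under H0: P(positive) = 0.5, so the number of positives S ~ Bin(7, 0.5).
Step 4: Two-sided exact p-value = sum of Bin(7,0.5) probabilities at or below the observed probability = 1.000000.
Step 5: alpha = 0.1. fail to reject H0.

n_eff = 7, pos = 3, neg = 4, p = 1.000000, fail to reject H0.


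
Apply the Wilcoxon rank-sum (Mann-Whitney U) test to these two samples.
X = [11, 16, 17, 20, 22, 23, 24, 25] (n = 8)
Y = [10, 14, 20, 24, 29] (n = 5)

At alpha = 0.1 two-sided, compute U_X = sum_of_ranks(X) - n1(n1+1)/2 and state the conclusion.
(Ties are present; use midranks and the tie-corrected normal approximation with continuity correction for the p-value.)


Step 1: Combine and sort all 13 observations; assign midranks.
sorted (value, group): (10,Y), (11,X), (14,Y), (16,X), (17,X), (20,X), (20,Y), (22,X), (23,X), (24,X), (24,Y), (25,X), (29,Y)
ranks: 10->1, 11->2, 14->3, 16->4, 17->5, 20->6.5, 20->6.5, 22->8, 23->9, 24->10.5, 24->10.5, 25->12, 29->13
Step 2: Rank sum for X: R1 = 2 + 4 + 5 + 6.5 + 8 + 9 + 10.5 + 12 = 57.
Step 3: U_X = R1 - n1(n1+1)/2 = 57 - 8*9/2 = 57 - 36 = 21.
       U_Y = n1*n2 - U_X = 40 - 21 = 19.
Step 4: Ties are present, so use the tie-corrected normal approximation (with continuity correction) for the p-value.
Step 5: p-value = 0.941492; compare to alpha = 0.1. fail to reject H0.

U_X = 21, p = 0.941492, fail to reject H0 at alpha = 0.1.


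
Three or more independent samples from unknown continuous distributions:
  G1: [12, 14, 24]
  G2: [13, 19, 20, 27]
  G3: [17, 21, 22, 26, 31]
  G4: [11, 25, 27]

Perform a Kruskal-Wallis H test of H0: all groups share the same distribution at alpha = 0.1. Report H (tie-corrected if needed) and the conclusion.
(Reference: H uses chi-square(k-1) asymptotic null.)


Step 1: Combine all N = 15 observations and assign midranks.
sorted (value, group, rank): (11,G4,1), (12,G1,2), (13,G2,3), (14,G1,4), (17,G3,5), (19,G2,6), (20,G2,7), (21,G3,8), (22,G3,9), (24,G1,10), (25,G4,11), (26,G3,12), (27,G2,13.5), (27,G4,13.5), (31,G3,15)
Step 2: Sum ranks within each group.
R_1 = 16 (n_1 = 3)
R_2 = 29.5 (n_2 = 4)
R_3 = 49 (n_3 = 5)
R_4 = 25.5 (n_4 = 3)
Step 3: H = 12/(N(N+1)) * sum(R_i^2/n_i) - 3(N+1)
     = 12/(15*16) * (16^2/3 + 29.5^2/4 + 49^2/5 + 25.5^2/3) - 3*16
     = 0.050000 * 999.846 - 48
     = 1.992292.
Step 4: Ties present; correction factor C = 1 - 6/(15^3 - 15) = 0.998214. Corrected H = 1.992292 / 0.998214 = 1.995856.
Step 5: Under H0, H ~ chi^2(3); p-value = 0.573267.
Step 6: alpha = 0.1. fail to reject H0.

H = 1.9959, df = 3, p = 0.573267, fail to reject H0.


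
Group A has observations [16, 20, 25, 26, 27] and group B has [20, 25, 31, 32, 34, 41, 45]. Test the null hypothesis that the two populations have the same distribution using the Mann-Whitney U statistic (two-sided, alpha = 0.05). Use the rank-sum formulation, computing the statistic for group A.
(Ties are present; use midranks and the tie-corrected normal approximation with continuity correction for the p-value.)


Step 1: Combine and sort all 12 observations; assign midranks.
sorted (value, group): (16,X), (20,X), (20,Y), (25,X), (25,Y), (26,X), (27,X), (31,Y), (32,Y), (34,Y), (41,Y), (45,Y)
ranks: 16->1, 20->2.5, 20->2.5, 25->4.5, 25->4.5, 26->6, 27->7, 31->8, 32->9, 34->10, 41->11, 45->12
Step 2: Rank sum for X: R1 = 1 + 2.5 + 4.5 + 6 + 7 = 21.
Step 3: U_X = R1 - n1(n1+1)/2 = 21 - 5*6/2 = 21 - 15 = 6.
       U_Y = n1*n2 - U_X = 35 - 6 = 29.
Step 4: Ties are present, so use the tie-corrected normal approximation (with continuity correction) for the p-value.
Step 5: p-value = 0.073025; compare to alpha = 0.05. fail to reject H0.

U_X = 6, p = 0.073025, fail to reject H0 at alpha = 0.05.


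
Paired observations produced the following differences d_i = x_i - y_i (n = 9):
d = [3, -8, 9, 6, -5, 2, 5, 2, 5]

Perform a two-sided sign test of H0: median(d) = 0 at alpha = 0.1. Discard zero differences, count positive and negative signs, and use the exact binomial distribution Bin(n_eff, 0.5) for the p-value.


Step 1: Discard zero differences. Original n = 9; n_eff = number of nonzero differences = 9.
Nonzero differences (with sign): +3, -8, +9, +6, -5, +2, +5, +2, +5
Step 2: Count signs: positive = 7, negative = 2.
Step 3: Under H0: P(positive) = 0.5, so the number of positives S ~ Bin(9, 0.5).
Step 4: Two-sided exact p-value = sum of Bin(9,0.5) probabilities at or below the observed probability = 0.179688.
Step 5: alpha = 0.1. fail to reject H0.

n_eff = 9, pos = 7, neg = 2, p = 0.179688, fail to reject H0.


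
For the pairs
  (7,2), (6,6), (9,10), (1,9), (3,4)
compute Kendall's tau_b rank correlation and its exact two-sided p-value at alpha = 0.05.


Step 1: Enumerate the 10 unordered pairs (i,j) with i<j and classify each by sign(x_j-x_i) * sign(y_j-y_i).
  (1,2):dx=-1,dy=+4->D; (1,3):dx=+2,dy=+8->C; (1,4):dx=-6,dy=+7->D; (1,5):dx=-4,dy=+2->D
  (2,3):dx=+3,dy=+4->C; (2,4):dx=-5,dy=+3->D; (2,5):dx=-3,dy=-2->C; (3,4):dx=-8,dy=-1->C
  (3,5):dx=-6,dy=-6->C; (4,5):dx=+2,dy=-5->D
Step 2: C = 5, D = 5, total pairs = 10.
Step 3: tau = (C - D)/(n(n-1)/2) = (5 - 5)/10 = 0.000000.
Step 4: Exact two-sided p-value (enumerate n! = 120 permutations of y under H0): p = 1.000000.
Step 5: alpha = 0.05. fail to reject H0.

tau_b = 0.0000 (C=5, D=5), p = 1.000000, fail to reject H0.


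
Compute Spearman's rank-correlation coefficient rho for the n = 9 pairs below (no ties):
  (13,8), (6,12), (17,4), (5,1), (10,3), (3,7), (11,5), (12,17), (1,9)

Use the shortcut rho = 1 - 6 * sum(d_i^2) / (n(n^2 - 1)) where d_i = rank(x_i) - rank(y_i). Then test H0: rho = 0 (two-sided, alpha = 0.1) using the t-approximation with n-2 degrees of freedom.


Step 1: Rank x and y separately (midranks; no ties here).
rank(x): 13->8, 6->4, 17->9, 5->3, 10->5, 3->2, 11->6, 12->7, 1->1
rank(y): 8->6, 12->8, 4->3, 1->1, 3->2, 7->5, 5->4, 17->9, 9->7
Step 2: d_i = R_x(i) - R_y(i); compute d_i^2.
  (8-6)^2=4, (4-8)^2=16, (9-3)^2=36, (3-1)^2=4, (5-2)^2=9, (2-5)^2=9, (6-4)^2=4, (7-9)^2=4, (1-7)^2=36
sum(d^2) = 122.
Step 3: rho = 1 - 6*122 / (9*(9^2 - 1)) = 1 - 732/720 = -0.016667.
Step 4: Under H0, t = rho * sqrt((n-2)/(1-rho^2)) = -0.0441 ~ t(7).
Step 5: Two-sided p-value from the t-distribution with 7 df = 0.966055.
Step 6: alpha = 0.1. fail to reject H0.

rho = -0.0167, p = 0.966055, fail to reject H0 at alpha = 0.1.


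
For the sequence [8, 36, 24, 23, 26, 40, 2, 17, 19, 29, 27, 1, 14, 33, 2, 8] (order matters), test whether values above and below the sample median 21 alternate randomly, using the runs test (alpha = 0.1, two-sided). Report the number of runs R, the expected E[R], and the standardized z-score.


Step 1: Compute median = 21; label A = above, B = below.
Labels in order: BAAAAABBBAABBABB  (n_A = 8, n_B = 8)
Step 2: Count runs R = 7.
Step 3: Under H0 (random ordering), E[R] = 2*n_A*n_B/(n_A+n_B) + 1 = 2*8*8/16 + 1 = 9.0000.
        Var[R] = 2*n_A*n_B*(2*n_A*n_B - n_A - n_B) / ((n_A+n_B)^2 * (n_A+n_B-1)) = 14336/3840 = 3.7333.
        SD[R] = 1.9322.
Step 4: Continuity-corrected z = (R + 0.5 - E[R]) / SD[R] = (7 + 0.5 - 9.0000) / 1.9322 = -0.7763.
Step 5: Two-sided p-value via normal approximation = 2*(1 - Phi(|z|)) = 0.437558.
Step 6: alpha = 0.1. fail to reject H0.

R = 7, z = -0.7763, p = 0.437558, fail to reject H0.


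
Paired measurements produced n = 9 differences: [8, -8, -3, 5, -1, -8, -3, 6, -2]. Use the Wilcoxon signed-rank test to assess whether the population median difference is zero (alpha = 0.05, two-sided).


Step 1: Drop any zero differences (none here) and take |d_i|.
|d| = [8, 8, 3, 5, 1, 8, 3, 6, 2]
Step 2: Midrank |d_i| (ties get averaged ranks).
ranks: |8|->8, |8|->8, |3|->3.5, |5|->5, |1|->1, |8|->8, |3|->3.5, |6|->6, |2|->2
Step 3: Attach original signs; sum ranks with positive sign and with negative sign.
W+ = 8 + 5 + 6 = 19
W- = 8 + 3.5 + 1 + 8 + 3.5 + 2 = 26
(Check: W+ + W- = 45 should equal n(n+1)/2 = 45.)
Step 4: Test statistic W = min(W+, W-) = 19.
Step 5: Ties in |d|, so use the tie-corrected normal approximation.
        E[W] = n(n+1)/4 = 9*10/4 = 22.5.
        Tie groups: |d|=3 (t=2), |d|=8 (t=3); sum(t^3 - t) = 30.
        Var[W] = n(n+1)(2n+1)/24 - sum(t^3-t)/48 = 1710/24 - 30/48 = 70.625.
        z = (W - E[W]) / sqrt(Var[W]) = (19 - 22.5) / 8.4039 = -0.4165.
        Two-sided p = 2*Phi(z) = 0.677063.
Step 6: alpha = 0.05. fail to reject H0.

W+ = 19, W- = 26, W = min = 19, p = 0.677063, fail to reject H0.


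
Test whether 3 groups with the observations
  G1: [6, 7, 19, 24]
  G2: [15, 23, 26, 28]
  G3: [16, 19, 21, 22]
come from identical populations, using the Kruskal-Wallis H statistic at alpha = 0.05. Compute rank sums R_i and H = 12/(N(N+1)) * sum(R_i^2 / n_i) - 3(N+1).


Step 1: Combine all N = 12 observations and assign midranks.
sorted (value, group, rank): (6,G1,1), (7,G1,2), (15,G2,3), (16,G3,4), (19,G1,5.5), (19,G3,5.5), (21,G3,7), (22,G3,8), (23,G2,9), (24,G1,10), (26,G2,11), (28,G2,12)
Step 2: Sum ranks within each group.
R_1 = 18.5 (n_1 = 4)
R_2 = 35 (n_2 = 4)
R_3 = 24.5 (n_3 = 4)
Step 3: H = 12/(N(N+1)) * sum(R_i^2/n_i) - 3(N+1)
     = 12/(12*13) * (18.5^2/4 + 35^2/4 + 24.5^2/4) - 3*13
     = 0.076923 * 541.875 - 39
     = 2.682692.
Step 4: Ties present; correction factor C = 1 - 6/(12^3 - 12) = 0.996503. Corrected H = 2.682692 / 0.996503 = 2.692105.
Step 5: Under H0, H ~ chi^2(2); p-value = 0.260266.
Step 6: alpha = 0.05. fail to reject H0.

H = 2.6921, df = 2, p = 0.260266, fail to reject H0.


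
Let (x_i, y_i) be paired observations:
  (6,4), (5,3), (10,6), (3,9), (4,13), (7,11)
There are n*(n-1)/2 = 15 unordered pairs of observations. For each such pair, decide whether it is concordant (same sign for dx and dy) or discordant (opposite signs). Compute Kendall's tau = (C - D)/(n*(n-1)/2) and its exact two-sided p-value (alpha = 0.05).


Step 1: Enumerate the 15 unordered pairs (i,j) with i<j and classify each by sign(x_j-x_i) * sign(y_j-y_i).
  (1,2):dx=-1,dy=-1->C; (1,3):dx=+4,dy=+2->C; (1,4):dx=-3,dy=+5->D; (1,5):dx=-2,dy=+9->D
  (1,6):dx=+1,dy=+7->C; (2,3):dx=+5,dy=+3->C; (2,4):dx=-2,dy=+6->D; (2,5):dx=-1,dy=+10->D
  (2,6):dx=+2,dy=+8->C; (3,4):dx=-7,dy=+3->D; (3,5):dx=-6,dy=+7->D; (3,6):dx=-3,dy=+5->D
  (4,5):dx=+1,dy=+4->C; (4,6):dx=+4,dy=+2->C; (5,6):dx=+3,dy=-2->D
Step 2: C = 7, D = 8, total pairs = 15.
Step 3: tau = (C - D)/(n(n-1)/2) = (7 - 8)/15 = -0.066667.
Step 4: Exact two-sided p-value (enumerate n! = 720 permutations of y under H0): p = 1.000000.
Step 5: alpha = 0.05. fail to reject H0.

tau_b = -0.0667 (C=7, D=8), p = 1.000000, fail to reject H0.


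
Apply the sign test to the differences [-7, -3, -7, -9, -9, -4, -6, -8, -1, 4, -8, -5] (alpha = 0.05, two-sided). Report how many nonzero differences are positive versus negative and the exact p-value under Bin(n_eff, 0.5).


Step 1: Discard zero differences. Original n = 12; n_eff = number of nonzero differences = 12.
Nonzero differences (with sign): -7, -3, -7, -9, -9, -4, -6, -8, -1, +4, -8, -5
Step 2: Count signs: positive = 1, negative = 11.
Step 3: Under H0: P(positive) = 0.5, so the number of positives S ~ Bin(12, 0.5).
Step 4: Two-sided exact p-value = sum of Bin(12,0.5) probabilities at or below the observed probability = 0.006348.
Step 5: alpha = 0.05. reject H0.

n_eff = 12, pos = 1, neg = 11, p = 0.006348, reject H0.
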